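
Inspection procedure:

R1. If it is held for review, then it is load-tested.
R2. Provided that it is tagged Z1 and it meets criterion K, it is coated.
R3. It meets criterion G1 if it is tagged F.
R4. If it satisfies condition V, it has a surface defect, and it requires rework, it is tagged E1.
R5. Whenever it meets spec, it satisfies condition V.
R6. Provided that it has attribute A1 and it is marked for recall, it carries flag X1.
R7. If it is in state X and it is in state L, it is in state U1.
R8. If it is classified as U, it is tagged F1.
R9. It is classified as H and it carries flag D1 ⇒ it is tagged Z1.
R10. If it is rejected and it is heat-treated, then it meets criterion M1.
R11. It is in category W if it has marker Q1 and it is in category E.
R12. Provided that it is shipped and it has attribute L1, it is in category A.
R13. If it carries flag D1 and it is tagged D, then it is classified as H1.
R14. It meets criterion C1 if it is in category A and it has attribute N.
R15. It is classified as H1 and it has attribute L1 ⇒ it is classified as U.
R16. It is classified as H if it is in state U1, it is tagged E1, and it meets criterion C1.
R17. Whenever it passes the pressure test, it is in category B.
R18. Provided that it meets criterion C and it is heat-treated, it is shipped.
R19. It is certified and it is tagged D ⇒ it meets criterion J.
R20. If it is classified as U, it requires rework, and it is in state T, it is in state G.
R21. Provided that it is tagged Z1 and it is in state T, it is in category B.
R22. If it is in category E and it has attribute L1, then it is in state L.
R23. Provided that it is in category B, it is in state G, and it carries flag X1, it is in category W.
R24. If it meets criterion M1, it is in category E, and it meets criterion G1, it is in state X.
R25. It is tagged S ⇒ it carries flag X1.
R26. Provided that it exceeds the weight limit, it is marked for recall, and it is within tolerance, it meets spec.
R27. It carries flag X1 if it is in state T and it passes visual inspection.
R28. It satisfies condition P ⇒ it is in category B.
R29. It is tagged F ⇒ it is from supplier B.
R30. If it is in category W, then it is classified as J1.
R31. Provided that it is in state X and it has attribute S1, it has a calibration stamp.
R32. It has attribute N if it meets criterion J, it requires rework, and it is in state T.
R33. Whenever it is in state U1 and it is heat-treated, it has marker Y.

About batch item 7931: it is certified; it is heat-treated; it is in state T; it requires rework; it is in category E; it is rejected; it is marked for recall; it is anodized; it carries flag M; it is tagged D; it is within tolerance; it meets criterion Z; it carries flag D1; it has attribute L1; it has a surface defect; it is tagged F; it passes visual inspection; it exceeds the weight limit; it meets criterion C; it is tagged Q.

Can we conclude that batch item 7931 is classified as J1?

By R3 (it is tagged F): it meets criterion G1.
By R10 (it is rejected, it is heat-treated): it meets criterion M1.
By R13 (it carries flag D1, it is tagged D): it is classified as H1.
By R15 (it is classified as H1, it has attribute L1): it is classified as U.
By R18 (it meets criterion C, it is heat-treated): it is shipped.
By R19 (it is certified, it is tagged D): it meets criterion J.
By R20 (it is classified as U, it requires rework, it is in state T): it is in state G.
By R22 (it is in category E, it has attribute L1): it is in state L.
By R24 (it meets criterion M1, it is in category E, it meets criterion G1): it is in state X.
By R26 (it exceeds the weight limit, it is marked for recall, it is within tolerance): it meets spec.
By R27 (it is in state T, it passes visual inspection): it carries flag X1.
By R32 (it meets criterion J, it requires rework, it is in state T): it has attribute N.
By R5 (it meets spec): it satisfies condition V.
By R7 (it is in state X, it is in state L): it is in state U1.
By R12 (it is shipped, it has attribute L1): it is in category A.
By R14 (it is in category A, it has attribute N): it meets criterion C1.
By R4 (it satisfies condition V, it has a surface defect, it requires rework): it is tagged E1.
By R16 (it is in state U1, it is tagged E1, it meets criterion C1): it is classified as H.
By R9 (it is classified as H, it carries flag D1): it is tagged Z1.
By R21 (it is tagged Z1, it is in state T): it is in category B.
By R23 (it is in category B, it is in state G, it carries flag X1): it is in category W.
By R30 (it is in category W): it is classified as J1.

Yes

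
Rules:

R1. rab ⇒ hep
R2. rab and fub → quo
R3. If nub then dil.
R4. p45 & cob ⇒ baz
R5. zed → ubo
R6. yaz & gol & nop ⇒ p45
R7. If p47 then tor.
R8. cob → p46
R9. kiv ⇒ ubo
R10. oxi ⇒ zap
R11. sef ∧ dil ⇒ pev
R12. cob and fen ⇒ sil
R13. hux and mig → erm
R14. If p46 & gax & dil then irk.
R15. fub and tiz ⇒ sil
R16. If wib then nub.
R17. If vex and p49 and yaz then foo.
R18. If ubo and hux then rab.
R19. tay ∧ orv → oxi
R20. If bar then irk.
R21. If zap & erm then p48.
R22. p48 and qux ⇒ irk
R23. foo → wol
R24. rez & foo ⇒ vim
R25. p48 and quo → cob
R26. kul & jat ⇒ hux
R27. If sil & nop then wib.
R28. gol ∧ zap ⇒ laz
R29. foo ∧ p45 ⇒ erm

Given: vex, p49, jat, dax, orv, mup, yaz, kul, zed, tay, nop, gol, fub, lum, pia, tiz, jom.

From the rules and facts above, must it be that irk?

No

Forward chaining from the given facts derives: ubo, p45, sil, foo, oxi, wol, hux, wib, erm, zap, nub, rab, p48, laz, hep, quo, dil, cob, baz, p46.
Rules concluding irk: R14 needs gax; R20 needs bar; R22 needs qux — none of these are established.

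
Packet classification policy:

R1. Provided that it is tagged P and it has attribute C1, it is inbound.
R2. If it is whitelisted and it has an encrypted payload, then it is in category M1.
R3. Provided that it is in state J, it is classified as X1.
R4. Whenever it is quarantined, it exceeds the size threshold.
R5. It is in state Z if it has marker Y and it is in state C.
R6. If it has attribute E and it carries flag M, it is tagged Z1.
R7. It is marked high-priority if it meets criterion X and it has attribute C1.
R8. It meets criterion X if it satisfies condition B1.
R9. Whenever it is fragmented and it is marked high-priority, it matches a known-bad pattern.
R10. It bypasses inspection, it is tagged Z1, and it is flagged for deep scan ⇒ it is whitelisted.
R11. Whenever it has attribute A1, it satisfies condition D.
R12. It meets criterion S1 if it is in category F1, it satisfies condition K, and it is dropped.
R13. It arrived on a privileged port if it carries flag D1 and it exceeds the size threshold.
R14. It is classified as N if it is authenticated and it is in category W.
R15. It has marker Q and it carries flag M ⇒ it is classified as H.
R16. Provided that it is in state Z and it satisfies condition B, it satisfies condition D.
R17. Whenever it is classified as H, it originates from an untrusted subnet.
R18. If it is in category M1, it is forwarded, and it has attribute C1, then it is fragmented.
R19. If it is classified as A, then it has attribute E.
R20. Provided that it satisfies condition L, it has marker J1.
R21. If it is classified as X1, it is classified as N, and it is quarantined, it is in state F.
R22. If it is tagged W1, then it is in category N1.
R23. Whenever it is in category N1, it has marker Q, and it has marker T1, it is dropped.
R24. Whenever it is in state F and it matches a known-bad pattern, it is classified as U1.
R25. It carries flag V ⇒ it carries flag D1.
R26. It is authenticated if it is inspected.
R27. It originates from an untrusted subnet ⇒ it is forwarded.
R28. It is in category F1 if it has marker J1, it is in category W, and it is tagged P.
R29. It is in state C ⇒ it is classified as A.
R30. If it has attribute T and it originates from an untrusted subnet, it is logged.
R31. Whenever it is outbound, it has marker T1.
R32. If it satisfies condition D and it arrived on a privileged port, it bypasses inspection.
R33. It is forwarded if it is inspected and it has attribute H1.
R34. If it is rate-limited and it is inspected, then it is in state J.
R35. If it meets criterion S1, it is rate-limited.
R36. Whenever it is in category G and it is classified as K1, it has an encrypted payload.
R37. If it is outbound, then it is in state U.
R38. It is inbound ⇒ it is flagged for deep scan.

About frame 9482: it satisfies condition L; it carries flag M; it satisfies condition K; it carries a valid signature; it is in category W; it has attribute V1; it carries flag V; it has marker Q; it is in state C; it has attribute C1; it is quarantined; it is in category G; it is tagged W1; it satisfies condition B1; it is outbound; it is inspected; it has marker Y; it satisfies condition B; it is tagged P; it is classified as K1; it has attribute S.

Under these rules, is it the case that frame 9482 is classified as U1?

By R1 (it is tagged P, it has attribute C1): it is inbound.
By R4 (it is quarantined): it exceeds the size threshold.
By R5 (it has marker Y, it is in state C): it is in state Z.
By R8 (it satisfies condition B1): it meets criterion X.
By R15 (it has marker Q, it carries flag M): it is classified as H.
By R16 (it is in state Z, it satisfies condition B): it satisfies condition D.
By R17 (it is classified as H): it originates from an untrusted subnet.
By R20 (it satisfies condition L): it has marker J1.
By R22 (it is tagged W1): it is in category N1.
By R25 (it carries flag V): it carries flag D1.
By R26 (it is inspected): it is authenticated.
By R27 (it originates from an untrusted subnet): it is forwarded.
By R28 (it has marker J1, it is in category W, it is tagged P): it is in category F1.
By R29 (it is in state C): it is classified as A.
By R31 (it is outbound): it has marker T1.
By R36 (it is in category G, it is classified as K1): it has an encrypted payload.
By R38 (it is inbound): it is flagged for deep scan.
By R7 (it meets criterion X, it has attribute C1): it is marked high-priority.
By R13 (it carries flag D1, it exceeds the size threshold): it arrived on a privileged port.
By R14 (it is authenticated, it is in category W): it is classified as N.
By R19 (it is classified as A): it has attribute E.
By R23 (it is in category N1, it has marker Q, it has marker T1): it is dropped.
By R32 (it satisfies condition D, it arrived on a privileged port): it bypasses inspection.
By R6 (it has attribute E, it carries flag M): it is tagged Z1.
By R10 (it bypasses inspection, it is tagged Z1, it is flagged for deep scan): it is whitelisted.
By R12 (it is in category F1, it satisfies condition K, it is dropped): it meets criterion S1.
By R35 (it meets criterion S1): it is rate-limited.
By R2 (it is whitelisted, it has an encrypted payload): it is in category M1.
By R18 (it is in category M1, it is forwarded, it has attribute C1): it is fragmented.
By R34 (it is rate-limited, it is inspected): it is in state J.
By R3 (it is in state J): it is classified as X1.
By R9 (it is fragmented, it is marked high-priority): it matches a known-bad pattern.
By R21 (it is classified as X1, it is classified as N, it is quarantined): it is in state F.
By R24 (it is in state F, it matches a known-bad pattern): it is classified as U1.

Yes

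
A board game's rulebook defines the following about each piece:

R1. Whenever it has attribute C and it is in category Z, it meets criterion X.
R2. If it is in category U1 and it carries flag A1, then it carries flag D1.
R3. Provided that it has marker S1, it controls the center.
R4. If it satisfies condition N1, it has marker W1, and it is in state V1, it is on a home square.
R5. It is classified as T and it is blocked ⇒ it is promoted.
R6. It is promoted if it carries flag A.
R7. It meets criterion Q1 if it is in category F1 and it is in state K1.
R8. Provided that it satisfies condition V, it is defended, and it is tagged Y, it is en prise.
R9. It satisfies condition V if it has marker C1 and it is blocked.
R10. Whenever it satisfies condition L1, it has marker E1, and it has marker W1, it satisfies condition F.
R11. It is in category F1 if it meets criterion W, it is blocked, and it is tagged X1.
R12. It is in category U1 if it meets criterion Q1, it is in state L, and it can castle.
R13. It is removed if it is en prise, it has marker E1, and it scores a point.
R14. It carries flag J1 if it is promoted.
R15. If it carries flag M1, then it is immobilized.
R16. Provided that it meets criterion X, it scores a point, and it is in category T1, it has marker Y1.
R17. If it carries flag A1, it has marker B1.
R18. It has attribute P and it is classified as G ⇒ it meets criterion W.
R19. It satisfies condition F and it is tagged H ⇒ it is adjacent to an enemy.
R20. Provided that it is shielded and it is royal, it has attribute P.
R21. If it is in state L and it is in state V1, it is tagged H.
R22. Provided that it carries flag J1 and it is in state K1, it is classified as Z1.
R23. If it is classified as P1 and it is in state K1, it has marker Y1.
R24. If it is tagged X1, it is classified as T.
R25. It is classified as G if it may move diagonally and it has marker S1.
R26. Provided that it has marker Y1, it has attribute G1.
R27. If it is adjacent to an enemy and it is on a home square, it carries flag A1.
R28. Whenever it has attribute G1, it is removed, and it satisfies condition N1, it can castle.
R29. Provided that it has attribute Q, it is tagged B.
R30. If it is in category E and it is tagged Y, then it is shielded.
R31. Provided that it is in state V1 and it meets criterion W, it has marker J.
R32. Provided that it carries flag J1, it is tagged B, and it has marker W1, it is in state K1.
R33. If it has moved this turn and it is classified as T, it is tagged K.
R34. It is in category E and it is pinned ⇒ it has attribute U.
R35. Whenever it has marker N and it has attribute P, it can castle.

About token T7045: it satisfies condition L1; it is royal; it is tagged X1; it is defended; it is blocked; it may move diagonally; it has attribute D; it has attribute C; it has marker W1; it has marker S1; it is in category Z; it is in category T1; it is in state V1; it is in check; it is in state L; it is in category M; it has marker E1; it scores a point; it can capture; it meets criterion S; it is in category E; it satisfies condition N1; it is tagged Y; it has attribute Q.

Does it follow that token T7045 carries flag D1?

No

Forward chaining from the given facts derives: meets criterion X, controls the center, is on a home square, satisfies condition F, has marker Y1, is tagged H, is classified as T, is classified as G, has attribute G1, is tagged B, is shielded, is promoted, carries flag J1, is adjacent to an enemy, has attribute P, carries flag A1, is in state K1, has marker B1, meets criterion W, is classified as Z1, has marker J, is in category F1, meets criterion Q1.
The only rule concluding "it carries flag D1" is R2, which needs "it is in category U1"; that is never established.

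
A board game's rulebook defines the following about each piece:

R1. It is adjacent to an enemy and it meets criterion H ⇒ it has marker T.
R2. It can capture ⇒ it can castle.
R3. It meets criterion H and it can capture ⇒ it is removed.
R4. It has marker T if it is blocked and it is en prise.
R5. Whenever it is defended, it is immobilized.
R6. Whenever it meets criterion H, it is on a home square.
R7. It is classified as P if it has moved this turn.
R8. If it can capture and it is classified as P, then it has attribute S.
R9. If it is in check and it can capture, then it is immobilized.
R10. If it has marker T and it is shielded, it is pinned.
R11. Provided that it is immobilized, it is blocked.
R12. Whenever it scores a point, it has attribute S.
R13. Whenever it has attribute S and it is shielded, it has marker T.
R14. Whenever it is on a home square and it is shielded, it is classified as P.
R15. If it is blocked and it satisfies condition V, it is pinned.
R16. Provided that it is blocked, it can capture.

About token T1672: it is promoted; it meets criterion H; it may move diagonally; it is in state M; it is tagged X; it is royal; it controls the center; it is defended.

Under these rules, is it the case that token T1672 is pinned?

No

Forward chaining from the given facts derives: is immobilized, is on a home square, is blocked, can capture, can castle, is removed.
Rules concluding "it is pinned": R10 needs "it has marker T"; R15 needs "it satisfies condition V" — none of these are established.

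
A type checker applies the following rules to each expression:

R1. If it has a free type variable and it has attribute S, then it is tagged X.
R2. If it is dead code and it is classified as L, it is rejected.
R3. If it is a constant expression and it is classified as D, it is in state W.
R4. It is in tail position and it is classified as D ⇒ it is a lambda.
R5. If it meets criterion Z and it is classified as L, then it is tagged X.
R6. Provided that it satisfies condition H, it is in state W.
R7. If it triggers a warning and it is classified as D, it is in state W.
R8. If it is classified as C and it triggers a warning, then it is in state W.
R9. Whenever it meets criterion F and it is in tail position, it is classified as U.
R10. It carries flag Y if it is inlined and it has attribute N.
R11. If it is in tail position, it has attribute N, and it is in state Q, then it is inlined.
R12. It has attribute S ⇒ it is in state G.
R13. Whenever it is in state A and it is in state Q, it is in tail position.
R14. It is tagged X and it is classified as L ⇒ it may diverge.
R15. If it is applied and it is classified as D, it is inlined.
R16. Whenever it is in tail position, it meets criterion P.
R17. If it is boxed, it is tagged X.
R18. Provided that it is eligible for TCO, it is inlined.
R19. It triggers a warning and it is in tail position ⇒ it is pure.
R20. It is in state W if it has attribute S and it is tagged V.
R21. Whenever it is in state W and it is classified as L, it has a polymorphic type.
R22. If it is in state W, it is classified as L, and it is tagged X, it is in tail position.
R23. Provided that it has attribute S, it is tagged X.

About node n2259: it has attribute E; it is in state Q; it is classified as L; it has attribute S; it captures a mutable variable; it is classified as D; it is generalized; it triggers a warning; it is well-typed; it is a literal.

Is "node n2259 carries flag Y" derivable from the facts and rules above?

No

Forward chaining from the given facts derives: is in state W, is in state G, has a polymorphic type, is tagged X, may diverge, is in tail position, is a lambda, meets criterion P, is pure.
The only rule concluding "it carries flag Y" is R10, which needs "it is inlined"; that is never established.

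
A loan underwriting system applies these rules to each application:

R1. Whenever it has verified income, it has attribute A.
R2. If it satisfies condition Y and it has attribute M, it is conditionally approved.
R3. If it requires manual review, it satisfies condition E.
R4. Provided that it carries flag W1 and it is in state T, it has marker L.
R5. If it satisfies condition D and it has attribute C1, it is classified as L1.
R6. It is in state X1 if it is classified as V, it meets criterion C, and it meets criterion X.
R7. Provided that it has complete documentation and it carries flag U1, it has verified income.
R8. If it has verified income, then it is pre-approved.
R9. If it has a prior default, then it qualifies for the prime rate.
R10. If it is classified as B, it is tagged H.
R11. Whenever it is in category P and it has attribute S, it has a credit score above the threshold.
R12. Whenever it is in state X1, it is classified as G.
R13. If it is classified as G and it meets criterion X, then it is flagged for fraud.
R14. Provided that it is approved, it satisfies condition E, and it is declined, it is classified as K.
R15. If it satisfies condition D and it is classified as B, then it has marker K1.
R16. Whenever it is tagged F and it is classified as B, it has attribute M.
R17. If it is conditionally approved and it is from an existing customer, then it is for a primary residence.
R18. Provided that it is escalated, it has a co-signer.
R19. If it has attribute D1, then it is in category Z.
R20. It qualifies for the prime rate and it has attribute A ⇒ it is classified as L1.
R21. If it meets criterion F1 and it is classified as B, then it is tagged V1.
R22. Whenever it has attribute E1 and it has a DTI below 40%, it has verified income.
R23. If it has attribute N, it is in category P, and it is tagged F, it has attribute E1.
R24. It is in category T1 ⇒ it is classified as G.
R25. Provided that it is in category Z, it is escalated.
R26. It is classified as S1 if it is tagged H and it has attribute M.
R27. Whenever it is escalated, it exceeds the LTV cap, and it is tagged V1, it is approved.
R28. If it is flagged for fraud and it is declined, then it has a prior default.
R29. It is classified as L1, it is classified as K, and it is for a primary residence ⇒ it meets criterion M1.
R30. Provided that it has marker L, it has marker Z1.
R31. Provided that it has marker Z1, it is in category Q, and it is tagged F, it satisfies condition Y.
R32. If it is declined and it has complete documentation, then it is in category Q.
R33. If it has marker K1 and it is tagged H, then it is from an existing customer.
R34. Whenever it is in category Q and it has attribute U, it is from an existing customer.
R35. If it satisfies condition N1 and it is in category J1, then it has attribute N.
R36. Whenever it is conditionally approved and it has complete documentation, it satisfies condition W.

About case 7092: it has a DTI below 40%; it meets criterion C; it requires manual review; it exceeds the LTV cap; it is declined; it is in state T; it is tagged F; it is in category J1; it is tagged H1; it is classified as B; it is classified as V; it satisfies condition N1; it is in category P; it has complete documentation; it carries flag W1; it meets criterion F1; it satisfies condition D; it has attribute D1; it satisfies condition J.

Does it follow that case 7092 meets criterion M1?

No

Forward chaining from the given facts derives: satisfies condition E, has marker L, is tagged H, has marker K1, has attribute M, is in category Z, is tagged V1, is escalated, is classified as S1, is approved, has marker Z1, is in category Q, is from an existing customer, has attribute N, is classified as K, has a co-signer, has attribute E1, satisfies condition Y, is conditionally approved, is for a primary residence, has verified income, satisfies condition W, has attribute A, is pre-approved.
The only rule concluding "it meets criterion M1" is R29, which needs "it is classified as L1"; that is never established.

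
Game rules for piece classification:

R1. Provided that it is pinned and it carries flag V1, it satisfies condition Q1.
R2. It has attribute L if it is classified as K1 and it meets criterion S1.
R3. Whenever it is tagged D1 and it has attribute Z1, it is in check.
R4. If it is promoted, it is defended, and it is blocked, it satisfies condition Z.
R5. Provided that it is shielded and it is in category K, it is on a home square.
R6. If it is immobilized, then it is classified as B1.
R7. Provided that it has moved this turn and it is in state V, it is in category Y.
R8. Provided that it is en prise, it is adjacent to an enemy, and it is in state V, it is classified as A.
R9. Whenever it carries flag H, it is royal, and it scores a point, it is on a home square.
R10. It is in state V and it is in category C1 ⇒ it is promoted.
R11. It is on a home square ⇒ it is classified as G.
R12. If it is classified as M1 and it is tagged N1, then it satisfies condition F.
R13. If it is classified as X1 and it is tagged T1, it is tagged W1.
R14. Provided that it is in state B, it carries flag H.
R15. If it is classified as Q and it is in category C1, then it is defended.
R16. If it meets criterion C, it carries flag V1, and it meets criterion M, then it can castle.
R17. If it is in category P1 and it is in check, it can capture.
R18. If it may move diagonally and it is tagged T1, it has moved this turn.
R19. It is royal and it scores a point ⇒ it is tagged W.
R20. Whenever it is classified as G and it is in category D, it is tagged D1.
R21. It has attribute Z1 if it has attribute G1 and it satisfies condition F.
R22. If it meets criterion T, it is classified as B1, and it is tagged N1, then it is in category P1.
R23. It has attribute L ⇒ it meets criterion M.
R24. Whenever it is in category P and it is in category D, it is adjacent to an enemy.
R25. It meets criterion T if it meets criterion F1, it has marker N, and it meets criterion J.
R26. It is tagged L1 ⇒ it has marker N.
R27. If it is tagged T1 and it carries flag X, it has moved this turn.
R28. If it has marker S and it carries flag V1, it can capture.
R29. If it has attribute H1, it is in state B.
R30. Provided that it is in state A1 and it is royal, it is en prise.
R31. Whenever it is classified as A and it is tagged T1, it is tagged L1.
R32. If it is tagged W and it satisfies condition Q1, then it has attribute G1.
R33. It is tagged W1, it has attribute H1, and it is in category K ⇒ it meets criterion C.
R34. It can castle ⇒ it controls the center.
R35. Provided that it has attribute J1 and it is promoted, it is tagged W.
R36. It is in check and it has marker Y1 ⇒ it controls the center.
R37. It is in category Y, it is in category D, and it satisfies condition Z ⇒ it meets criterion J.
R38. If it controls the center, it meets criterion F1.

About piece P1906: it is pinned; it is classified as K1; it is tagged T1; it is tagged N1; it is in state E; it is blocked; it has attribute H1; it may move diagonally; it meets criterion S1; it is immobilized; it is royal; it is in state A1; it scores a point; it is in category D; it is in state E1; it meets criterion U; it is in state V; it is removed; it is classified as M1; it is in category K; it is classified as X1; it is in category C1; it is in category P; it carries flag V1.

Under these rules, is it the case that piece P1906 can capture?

No

Forward chaining from the given facts derives: satisfies condition Q1, has attribute L, is classified as B1, is promoted, satisfies condition F, is tagged W1, has moved this turn, is tagged W, meets criterion M, is adjacent to an enemy, is in state B, is en prise, has attribute G1, meets criterion C, is in category Y, is classified as A, carries flag H, can castle, has attribute Z1, is tagged L1, controls the center, meets criterion F1, is on a home square, is classified as G, is tagged D1, has marker N, is in check.
Rules concluding "it can capture": R17 needs "it is in category P1"; R28 needs "it has marker S" — none of these are established.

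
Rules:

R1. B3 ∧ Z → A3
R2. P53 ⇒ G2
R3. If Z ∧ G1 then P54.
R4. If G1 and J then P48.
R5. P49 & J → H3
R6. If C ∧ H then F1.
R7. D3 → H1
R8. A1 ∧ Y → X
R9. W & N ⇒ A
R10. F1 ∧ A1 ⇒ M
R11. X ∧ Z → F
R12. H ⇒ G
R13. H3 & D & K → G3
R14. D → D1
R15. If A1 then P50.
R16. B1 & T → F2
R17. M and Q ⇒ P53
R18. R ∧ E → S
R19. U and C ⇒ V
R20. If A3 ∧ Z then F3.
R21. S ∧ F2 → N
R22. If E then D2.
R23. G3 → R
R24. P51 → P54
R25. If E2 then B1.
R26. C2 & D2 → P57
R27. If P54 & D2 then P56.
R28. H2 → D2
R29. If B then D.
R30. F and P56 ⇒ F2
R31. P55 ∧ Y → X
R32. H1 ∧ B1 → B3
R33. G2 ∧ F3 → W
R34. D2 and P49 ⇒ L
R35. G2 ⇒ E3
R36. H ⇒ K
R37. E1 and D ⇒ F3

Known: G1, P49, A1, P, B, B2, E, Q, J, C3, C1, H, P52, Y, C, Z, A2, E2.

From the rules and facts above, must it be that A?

No

Forward chaining from the given facts derives: P54, P48, H3, F1, X, M, F, G, P50, P53, D2, B1, P56, D, F2, L, K, G2, G3, D1, R, E3, S, N.
The only rule concluding A is R9, which needs W; that is never established.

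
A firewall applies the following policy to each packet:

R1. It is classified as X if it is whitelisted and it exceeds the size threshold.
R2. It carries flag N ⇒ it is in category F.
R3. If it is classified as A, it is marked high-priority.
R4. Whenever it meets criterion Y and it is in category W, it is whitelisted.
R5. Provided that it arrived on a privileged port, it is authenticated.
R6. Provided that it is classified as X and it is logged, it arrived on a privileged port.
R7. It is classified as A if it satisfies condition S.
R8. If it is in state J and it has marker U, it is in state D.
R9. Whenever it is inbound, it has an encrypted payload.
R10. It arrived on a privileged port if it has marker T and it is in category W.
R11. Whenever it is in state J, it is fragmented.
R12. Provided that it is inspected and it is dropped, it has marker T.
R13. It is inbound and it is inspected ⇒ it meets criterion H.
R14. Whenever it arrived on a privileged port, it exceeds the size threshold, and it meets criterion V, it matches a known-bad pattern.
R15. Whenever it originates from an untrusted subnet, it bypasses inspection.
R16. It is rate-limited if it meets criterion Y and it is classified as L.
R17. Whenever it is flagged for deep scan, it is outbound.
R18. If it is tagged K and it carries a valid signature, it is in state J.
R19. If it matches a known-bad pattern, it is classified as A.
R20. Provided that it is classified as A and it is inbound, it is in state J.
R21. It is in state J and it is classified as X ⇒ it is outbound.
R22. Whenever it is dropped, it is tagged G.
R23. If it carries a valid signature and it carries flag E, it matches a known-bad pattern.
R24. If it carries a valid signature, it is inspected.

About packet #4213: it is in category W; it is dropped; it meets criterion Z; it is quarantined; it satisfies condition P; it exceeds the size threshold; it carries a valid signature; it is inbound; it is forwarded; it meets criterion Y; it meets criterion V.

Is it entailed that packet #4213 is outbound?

By R4 (it meets criterion Y, it is in category W): it is whitelisted.
By R24 (it carries a valid signature): it is inspected.
By R1 (it is whitelisted, it exceeds the size threshold): it is classified as X.
By R12 (it is inspected, it is dropped): it has marker T.
By R10 (it has marker T, it is in category W): it arrived on a privileged port.
By R14 (it arrived on a privileged port, it exceeds the size threshold, it meets criterion V): it matches a known-bad pattern.
By R19 (it matches a known-bad pattern): it is classified as A.
By R20 (it is classified as A, it is inbound): it is in state J.
By R21 (it is in state J, it is classified as X): it is outbound.

Yes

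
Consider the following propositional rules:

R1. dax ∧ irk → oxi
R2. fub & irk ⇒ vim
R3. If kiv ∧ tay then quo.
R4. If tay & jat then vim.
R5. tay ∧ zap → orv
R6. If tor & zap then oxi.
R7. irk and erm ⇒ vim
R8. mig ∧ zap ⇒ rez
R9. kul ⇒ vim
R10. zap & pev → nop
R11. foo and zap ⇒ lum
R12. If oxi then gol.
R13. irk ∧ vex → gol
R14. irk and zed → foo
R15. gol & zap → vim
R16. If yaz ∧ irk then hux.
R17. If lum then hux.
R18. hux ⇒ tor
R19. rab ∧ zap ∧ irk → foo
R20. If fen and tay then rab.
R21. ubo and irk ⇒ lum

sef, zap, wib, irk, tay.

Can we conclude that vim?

Forward chaining from the given facts derives: orv.
Rules concluding vim: R2 needs fub; R4 needs jat; R7 needs erm; R9 needs kul; R15 needs gol — none of these are established.

No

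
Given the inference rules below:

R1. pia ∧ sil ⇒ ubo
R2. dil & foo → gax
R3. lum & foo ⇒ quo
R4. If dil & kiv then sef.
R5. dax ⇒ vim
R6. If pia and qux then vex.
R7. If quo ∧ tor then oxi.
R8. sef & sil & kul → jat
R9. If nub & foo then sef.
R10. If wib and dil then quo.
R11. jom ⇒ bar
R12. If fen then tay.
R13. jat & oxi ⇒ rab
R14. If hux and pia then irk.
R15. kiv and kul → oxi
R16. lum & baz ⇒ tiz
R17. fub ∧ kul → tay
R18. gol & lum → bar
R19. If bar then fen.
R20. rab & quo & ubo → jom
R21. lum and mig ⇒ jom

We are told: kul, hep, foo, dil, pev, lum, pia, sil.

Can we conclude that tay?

No

Forward chaining from the given facts derives: ubo, gax, quo.
Rules concluding tay: R12 needs fen; R17 needs fub — none of these are established.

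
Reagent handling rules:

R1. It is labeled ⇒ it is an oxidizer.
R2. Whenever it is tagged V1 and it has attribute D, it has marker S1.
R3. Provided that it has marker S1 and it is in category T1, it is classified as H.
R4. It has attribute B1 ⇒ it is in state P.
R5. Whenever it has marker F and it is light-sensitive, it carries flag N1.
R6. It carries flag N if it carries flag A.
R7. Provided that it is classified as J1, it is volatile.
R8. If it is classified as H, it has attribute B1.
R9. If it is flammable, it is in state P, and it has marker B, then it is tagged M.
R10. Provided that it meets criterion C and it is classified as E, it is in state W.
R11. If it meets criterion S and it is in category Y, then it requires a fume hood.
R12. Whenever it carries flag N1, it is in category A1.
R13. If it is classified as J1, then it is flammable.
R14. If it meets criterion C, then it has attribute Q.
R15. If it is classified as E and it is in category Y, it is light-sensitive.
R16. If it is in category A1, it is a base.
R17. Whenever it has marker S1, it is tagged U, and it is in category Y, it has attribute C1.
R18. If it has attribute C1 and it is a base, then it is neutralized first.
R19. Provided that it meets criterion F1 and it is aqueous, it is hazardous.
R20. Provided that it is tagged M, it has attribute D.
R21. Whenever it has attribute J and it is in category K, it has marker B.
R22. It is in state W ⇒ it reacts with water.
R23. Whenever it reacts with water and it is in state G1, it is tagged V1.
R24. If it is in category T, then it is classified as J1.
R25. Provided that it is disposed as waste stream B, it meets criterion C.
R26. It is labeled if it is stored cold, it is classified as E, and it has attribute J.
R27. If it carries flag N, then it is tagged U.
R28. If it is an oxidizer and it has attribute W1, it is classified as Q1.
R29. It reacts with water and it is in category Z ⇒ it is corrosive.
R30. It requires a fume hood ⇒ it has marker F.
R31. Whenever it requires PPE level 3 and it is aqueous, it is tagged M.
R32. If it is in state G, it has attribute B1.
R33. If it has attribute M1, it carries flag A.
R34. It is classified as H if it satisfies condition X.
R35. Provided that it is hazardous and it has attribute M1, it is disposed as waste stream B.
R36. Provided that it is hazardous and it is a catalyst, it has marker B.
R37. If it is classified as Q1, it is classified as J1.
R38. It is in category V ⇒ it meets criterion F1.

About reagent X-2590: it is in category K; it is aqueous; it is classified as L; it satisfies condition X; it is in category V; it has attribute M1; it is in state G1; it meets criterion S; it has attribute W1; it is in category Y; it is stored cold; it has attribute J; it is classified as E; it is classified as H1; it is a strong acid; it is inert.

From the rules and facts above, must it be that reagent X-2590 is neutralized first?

By R11 (it meets criterion S, it is in category Y): it requires a fume hood.
By R15 (it is classified as E, it is in category Y): it is light-sensitive.
By R21 (it has attribute J, it is in category K): it has marker B.
By R26 (it is stored cold, it is classified as E, it has attribute J): it is labeled.
By R30 (it requires a fume hood): it has marker F.
By R33 (it has attribute M1): it carries flag A.
By R34 (it satisfies condition X): it is classified as H.
By R38 (it is in category V): it meets criterion F1.
By R1 (it is labeled): it is an oxidizer.
By R5 (it has marker F, it is light-sensitive): it carries flag N1.
By R6 (it carries flag A): it carries flag N.
By R8 (it is classified as H): it has attribute B1.
By R12 (it carries flag N1): it is in category A1.
By R16 (it is in category A1): it is a base.
By R19 (it meets criterion F1, it is aqueous): it is hazardous.
By R27 (it carries flag N): it is tagged U.
By R28 (it is an oxidizer, it has attribute W1): it is classified as Q1.
By R35 (it is hazardous, it has attribute M1): it is disposed as waste stream B.
By R37 (it is classified as Q1): it is classified as J1.
By R4 (it has attribute B1): it is in state P.
By R13 (it is classified as J1): it is flammable.
By R25 (it is disposed as waste stream B): it meets criterion C.
By R9 (it is flammable, it is in state P, it has marker B): it is tagged M.
By R10 (it meets criterion C, it is classified as E): it is in state W.
By R20 (it is tagged M): it has attribute D.
By R22 (it is in state W): it reacts with water.
By R23 (it reacts with water, it is in state G1): it is tagged V1.
By R2 (it is tagged V1, it has attribute D): it has marker S1.
By R17 (it has marker S1, it is tagged U, it is in category Y): it has attribute C1.
By R18 (it has attribute C1, it is a base): it is neutralized first.

Yes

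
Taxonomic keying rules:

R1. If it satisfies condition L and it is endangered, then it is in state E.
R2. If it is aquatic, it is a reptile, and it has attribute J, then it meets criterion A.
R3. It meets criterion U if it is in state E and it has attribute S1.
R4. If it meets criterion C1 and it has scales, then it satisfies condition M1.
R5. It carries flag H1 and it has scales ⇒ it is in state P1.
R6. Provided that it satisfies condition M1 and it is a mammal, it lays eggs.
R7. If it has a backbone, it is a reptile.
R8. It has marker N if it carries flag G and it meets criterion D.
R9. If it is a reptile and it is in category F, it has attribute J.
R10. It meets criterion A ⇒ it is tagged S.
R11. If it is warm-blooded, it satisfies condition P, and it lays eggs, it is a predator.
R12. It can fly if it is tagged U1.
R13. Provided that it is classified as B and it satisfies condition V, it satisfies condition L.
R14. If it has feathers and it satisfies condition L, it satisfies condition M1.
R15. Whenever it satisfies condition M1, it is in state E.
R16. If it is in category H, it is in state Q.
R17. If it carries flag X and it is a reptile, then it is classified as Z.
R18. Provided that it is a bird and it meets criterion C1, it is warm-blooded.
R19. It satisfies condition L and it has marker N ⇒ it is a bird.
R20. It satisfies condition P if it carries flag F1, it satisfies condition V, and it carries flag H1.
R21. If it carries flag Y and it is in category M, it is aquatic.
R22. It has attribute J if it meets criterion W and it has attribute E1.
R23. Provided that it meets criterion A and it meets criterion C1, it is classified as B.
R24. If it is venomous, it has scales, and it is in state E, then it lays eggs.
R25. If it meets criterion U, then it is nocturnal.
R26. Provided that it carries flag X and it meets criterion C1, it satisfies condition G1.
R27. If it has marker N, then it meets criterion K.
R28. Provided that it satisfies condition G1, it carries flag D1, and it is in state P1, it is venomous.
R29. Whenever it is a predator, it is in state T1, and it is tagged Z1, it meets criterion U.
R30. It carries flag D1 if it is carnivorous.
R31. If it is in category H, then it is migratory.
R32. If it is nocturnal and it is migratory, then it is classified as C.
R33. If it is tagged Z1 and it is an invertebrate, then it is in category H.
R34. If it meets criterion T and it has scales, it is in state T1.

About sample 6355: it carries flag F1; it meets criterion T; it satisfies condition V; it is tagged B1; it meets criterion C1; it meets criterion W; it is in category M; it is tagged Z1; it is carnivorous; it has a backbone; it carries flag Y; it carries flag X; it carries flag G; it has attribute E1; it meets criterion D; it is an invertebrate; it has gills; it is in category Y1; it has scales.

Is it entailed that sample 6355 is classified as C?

No

Forward chaining from the given facts derives: satisfies condition M1, is a reptile, has marker N, is in state E, is classified as Z, is aquatic, has attribute J, satisfies condition G1, meets criterion K, carries flag D1, is in category H, is in state T1, meets criterion A, is tagged S, is in state Q, is classified as B, is migratory, satisfies condition L, is a bird, is warm-blooded.
The only rule concluding "it is classified as C" is R32, which needs "it is nocturnal"; that is never established.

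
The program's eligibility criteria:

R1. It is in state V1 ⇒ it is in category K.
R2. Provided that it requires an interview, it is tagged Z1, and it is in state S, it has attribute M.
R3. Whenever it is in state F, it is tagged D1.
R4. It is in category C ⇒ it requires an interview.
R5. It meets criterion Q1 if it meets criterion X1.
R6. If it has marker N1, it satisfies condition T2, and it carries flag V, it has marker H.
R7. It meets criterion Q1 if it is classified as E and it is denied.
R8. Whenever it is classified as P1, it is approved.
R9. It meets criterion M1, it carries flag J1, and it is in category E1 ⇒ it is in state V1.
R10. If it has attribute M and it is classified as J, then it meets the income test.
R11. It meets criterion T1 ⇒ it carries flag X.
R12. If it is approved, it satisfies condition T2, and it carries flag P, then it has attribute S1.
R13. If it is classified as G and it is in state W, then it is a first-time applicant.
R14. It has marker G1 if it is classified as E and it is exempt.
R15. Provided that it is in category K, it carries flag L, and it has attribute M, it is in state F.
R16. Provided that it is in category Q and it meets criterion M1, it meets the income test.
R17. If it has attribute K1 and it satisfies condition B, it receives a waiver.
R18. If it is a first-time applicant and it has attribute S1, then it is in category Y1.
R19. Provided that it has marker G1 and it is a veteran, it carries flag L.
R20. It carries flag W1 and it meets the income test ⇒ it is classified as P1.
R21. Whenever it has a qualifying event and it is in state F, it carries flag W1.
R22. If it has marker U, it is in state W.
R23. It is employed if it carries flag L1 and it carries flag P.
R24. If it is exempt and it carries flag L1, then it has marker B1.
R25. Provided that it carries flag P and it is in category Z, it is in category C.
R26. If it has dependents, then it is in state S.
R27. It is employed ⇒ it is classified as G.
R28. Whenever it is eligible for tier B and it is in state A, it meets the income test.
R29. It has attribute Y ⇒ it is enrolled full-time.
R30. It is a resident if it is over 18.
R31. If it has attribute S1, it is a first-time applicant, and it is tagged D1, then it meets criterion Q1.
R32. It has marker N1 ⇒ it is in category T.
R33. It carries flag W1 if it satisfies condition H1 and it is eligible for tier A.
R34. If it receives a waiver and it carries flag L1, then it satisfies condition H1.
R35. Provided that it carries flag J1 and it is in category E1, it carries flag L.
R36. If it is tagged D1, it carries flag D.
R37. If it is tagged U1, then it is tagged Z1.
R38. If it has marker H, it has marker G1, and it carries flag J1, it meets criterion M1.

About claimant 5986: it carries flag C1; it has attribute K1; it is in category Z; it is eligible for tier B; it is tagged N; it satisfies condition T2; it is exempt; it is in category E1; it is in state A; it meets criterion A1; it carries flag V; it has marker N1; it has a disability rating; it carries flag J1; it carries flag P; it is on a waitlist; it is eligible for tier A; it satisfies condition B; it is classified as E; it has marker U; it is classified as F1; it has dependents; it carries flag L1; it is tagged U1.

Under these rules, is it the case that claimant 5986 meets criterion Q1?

By R6 (it has marker N1, it satisfies condition T2, it carries flag V): it has marker H.
By R14 (it is classified as E, it is exempt): it has marker G1.
By R17 (it has attribute K1, it satisfies condition B): it receives a waiver.
By R22 (it has marker U): it is in state W.
By R23 (it carries flag L1, it carries flag P): it is employed.
By R25 (it carries flag P, it is in category Z): it is in category C.
By R26 (it has dependents): it is in state S.
By R27 (it is employed): it is classified as G.
By R28 (it is eligible for tier B, it is in state A): it meets the income test.
By R34 (it receives a waiver, it carries flag L1): it satisfies condition H1.
By R35 (it carries flag J1, it is in category E1): it carries flag L.
By R37 (it is tagged U1): it is tagged Z1.
By R38 (it has marker H, it has marker G1, it carries flag J1): it meets criterion M1.
By R4 (it is in category C): it requires an interview.
By R9 (it meets criterion M1, it carries flag J1, it is in category E1): it is in state V1.
By R13 (it is classified as G, it is in state W): it is a first-time applicant.
By R33 (it satisfies condition H1, it is eligible for tier A): it carries flag W1.
By R1 (it is in state V1): it is in category K.
By R2 (it requires an interview, it is tagged Z1, it is in state S): it has attribute M.
By R15 (it is in category K, it carries flag L, it has attribute M): it is in state F.
By R20 (it carries flag W1, it meets the income test): it is classified as P1.
By R3 (it is in state F): it is tagged D1.
By R8 (it is classified as P1): it is approved.
By R12 (it is approved, it satisfies condition T2, it carries flag P): it has attribute S1.
By R31 (it has attribute S1, it is a first-time applicant, it is tagged D1): it meets criterion Q1.

Yes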